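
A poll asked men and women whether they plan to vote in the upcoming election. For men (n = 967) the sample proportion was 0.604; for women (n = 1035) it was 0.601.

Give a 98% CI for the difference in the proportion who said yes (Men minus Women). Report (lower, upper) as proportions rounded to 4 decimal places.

SE₁ = √(p̂₁(1−p̂₁)/n₁) = √(0.6040·0.3960/967) = 0.01573; SE₂ = √(0.6010·0.3990/1035) = 0.01522.
Independent samples: SE of the difference = √(SE₁² + SE₂²) = √(0.0002474329 + 0.0002316484) = 0.02189.
z* for 98% confidence is 2.326, so the margin of error is 2.326 × 0.02189 = 0.05092.
Point estimate p̂₁ − p̂₂ = 0.6040 − 0.6010 = 0.0030.
0.0030 ± 0.05092 → (-0.0479, 0.0539).

(-0.0479, 0.0539)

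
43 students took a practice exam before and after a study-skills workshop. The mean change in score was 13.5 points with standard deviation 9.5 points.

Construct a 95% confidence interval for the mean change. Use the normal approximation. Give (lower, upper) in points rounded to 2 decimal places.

Paired design: SE = s_d/√n = 9.5/√43 = 1.4487.
z* = 1.960; margin of error = 1.960 × 1.4487 = 2.8395.
13.5 ± 2.8395 → (10.66, 16.34).

(10.66, 16.34)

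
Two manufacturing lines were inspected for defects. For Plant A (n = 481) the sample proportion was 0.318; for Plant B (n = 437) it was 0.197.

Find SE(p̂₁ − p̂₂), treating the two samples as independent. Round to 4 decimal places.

0.0285

The two standard errors are √(0.3180×0.6820/481) = 0.02123 and √(0.1970×0.8030/437) = 0.01903.
Because the samples are independent, SE_diff = √(0.02123² + 0.01903²) = 0.02851.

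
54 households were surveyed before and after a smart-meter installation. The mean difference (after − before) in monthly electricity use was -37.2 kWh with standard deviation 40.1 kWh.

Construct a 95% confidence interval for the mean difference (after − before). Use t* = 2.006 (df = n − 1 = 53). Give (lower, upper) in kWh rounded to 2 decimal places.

(-48.15, -26.25)

This is a matched-pairs design, so SE = s_d/√n = 40.1/√54 = 5.4569.
Margin = 2.006 × 5.4569 = 10.9465; the interval is -37.2 ± 10.9465 = (-48.15, -26.25).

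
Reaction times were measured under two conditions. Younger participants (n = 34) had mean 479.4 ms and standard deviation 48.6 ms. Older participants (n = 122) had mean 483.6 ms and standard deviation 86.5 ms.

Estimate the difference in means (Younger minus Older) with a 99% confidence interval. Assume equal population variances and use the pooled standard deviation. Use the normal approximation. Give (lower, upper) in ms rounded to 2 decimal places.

(-44.12, 35.72)

Pooled variance s_p² = [33·48.6² + 121·86.5²] / (34+122−2) = 6385.0450, so s_p = 79.9065.
SE_diff = s_p·√(1/n₁ + 1/n₂) = 79.9065·√(1/34 + 1/122) = 15.4962.
z* = 2.576; margin = 2.576 × 15.4962 = 39.9182.
Difference = 479.4 − 483.6 = -4.2000.
-4.2000 ± 39.9182 → (-44.12, 35.72).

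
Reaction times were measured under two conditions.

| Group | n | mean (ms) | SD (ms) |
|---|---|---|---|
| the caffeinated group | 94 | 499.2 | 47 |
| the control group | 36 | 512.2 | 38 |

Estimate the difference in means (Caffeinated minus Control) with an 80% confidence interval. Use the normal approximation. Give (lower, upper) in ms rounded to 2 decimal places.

(-23.22, -2.78)

SE₁ = s₁/√n₁ = 47/√94 = 4.8477; SE₂ = 38/√36 = 6.3333.
Independent samples, unequal variances: SE_diff = √(SE₁² + SE₂²) = √(23.50019529 + 40.11068889) = 7.9756.
z* = 1.282, so margin of error = 1.282 × 7.9756 = 10.2247.
Difference in means = 499.2 − 512.2 = -13.0000.
-13.0000 ± 10.2247 → (-23.22, -2.78).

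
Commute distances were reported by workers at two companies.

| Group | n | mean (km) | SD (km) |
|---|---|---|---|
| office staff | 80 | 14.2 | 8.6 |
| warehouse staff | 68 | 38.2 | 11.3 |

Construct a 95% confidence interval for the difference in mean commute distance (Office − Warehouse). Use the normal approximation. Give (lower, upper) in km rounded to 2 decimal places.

(-27.28, -20.72)

Per-group SEs: s₁/√n₁ = 8.6/√80 = 0.9615, s₂/√n₂ = 11.3/√68 = 1.3703.
Unpooled SE of the difference: √(0.92448225 + 1.87772209) = 1.6740.
Margin of error = z* · SE = 1.960 × 1.6740 = 3.2810.
x̄₁ − x̄₂ = 14.2 − 38.2 = -24.0000.
CI: -24.0000 ± 3.2810 = (-27.28, -20.72).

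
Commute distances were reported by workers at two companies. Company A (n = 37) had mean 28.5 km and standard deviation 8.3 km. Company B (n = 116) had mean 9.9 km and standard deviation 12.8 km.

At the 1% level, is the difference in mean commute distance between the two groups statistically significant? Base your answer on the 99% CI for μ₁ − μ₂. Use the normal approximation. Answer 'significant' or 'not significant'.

significant

SE₁ = s₁/√n₁ = 8.3/√37 = 1.3645; SE₂ = 12.8/√116 = 1.1885.
Independent samples, unequal variances: SE_diff = √(SE₁² + SE₂²) = √(1.86186025 + 1.41253225) = 1.8095.
z* = 2.576, so margin of error = 2.576 × 1.8095 = 4.6613.
Difference in means = 28.5 − 9.9 = 18.6000.
18.6000 ± 4.6613 → (13.9387, 23.2613).
The interval (13.9387, 23.2613) does not contain 0, so the difference is significant.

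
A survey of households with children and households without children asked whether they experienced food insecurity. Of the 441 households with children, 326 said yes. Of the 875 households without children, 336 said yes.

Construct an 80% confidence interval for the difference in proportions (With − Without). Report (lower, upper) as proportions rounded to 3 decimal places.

(0.321, 0.389)

First, p̂₁ = 326/441 = 0.7392; p̂₂ = 336/875 = 0.3840.
The two standard errors are √(0.7392×0.2608/441) = 0.02091 and √(0.3840×0.6160/875) = 0.01644.
Because the samples are independent, SE_diff = √(0.02091² + 0.01644²) = 0.02660.
Using z* = 1.282 for 80%, ME = 1.282 × 0.02660 = 0.03410.
p̂₁ − p̂₂ = 0.3552; interval 0.3552 ± 0.03410 gives (0.321, 0.389).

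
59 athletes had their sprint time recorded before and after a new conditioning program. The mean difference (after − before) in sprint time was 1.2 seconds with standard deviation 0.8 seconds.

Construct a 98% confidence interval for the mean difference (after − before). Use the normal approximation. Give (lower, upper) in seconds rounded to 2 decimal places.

(0.96, 1.44)

This is a matched-pairs design, so SE = s_d/√n = 0.8/√59 = 0.1042.
Margin = 2.326 × 0.1042 = 0.2424; the interval is 1.2 ± 0.2424 = (0.96, 1.44).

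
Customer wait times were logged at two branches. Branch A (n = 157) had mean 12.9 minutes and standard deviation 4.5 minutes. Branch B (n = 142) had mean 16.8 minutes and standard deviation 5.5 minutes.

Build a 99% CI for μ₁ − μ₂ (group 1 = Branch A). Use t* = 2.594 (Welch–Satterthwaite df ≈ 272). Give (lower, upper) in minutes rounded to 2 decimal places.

Standard errors of each mean: 4.5/√157 = 0.3591 and 5.5/√142 = 0.4615.
SE(x̄₁ − x̄₂) = √(0.3591² + 0.4615²) = 0.5848 for independent samples with unequal variances.
With t* = 2.594, the margin is 2.594 × 0.5848 = 1.5170.
x̄₁ − x̄₂ = 12.9 − 16.8 = -3.9000; the interval is -3.9000 ± 1.5170 = (-5.42, -2.38).

(-5.42, -2.38)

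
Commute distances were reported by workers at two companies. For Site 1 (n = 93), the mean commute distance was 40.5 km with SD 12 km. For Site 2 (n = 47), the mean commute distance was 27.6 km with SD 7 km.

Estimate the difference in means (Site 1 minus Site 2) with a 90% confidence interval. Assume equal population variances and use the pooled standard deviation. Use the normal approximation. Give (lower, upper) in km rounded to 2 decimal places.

s_p = √[((n₁−1)s₁² + (n₂−1)s₂²)/(n₁+n₂−2)] = √[(92·12² + 46·7²)/138] = 10.5987.
SE = 10.5987·√(1/93 + 1/47) = 1.8968.
With z* = 1.645, margin = 1.645 × 1.8968 = 3.1202.
x̄₁ − x̄₂ = 40.5 − 27.6 = 12.9000; interval 12.9000 ± 3.1202 = (9.78, 16.02).

(9.78, 16.02)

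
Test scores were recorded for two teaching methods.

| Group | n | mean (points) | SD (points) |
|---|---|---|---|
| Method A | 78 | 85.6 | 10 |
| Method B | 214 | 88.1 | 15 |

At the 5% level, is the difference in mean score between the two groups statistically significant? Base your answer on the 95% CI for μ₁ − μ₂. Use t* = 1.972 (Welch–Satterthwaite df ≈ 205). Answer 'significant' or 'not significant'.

not significant

Per-group SEs: s₁/√n₁ = 10/√78 = 1.1323, s₂/√n₂ = 15/√214 = 1.0254.
Unpooled SE of the difference: √(1.28210329 + 1.05144516) = 1.5276.
Margin of error = t* · SE = 1.972 × 1.5276 = 3.0124.
x̄₁ − x̄₂ = 85.6 − 88.1 = -2.5000.
CI: -2.5000 ± 3.0124 = (-5.5124, 0.5124).
The interval (-5.5124, 0.5124) contains 0, so the difference is not significant.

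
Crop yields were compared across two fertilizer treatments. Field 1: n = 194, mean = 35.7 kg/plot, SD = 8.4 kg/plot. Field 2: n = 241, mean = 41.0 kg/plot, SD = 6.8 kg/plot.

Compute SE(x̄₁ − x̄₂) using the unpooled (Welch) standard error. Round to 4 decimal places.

Per-group SEs: s₁/√n₁ = 8.4/√194 = 0.6031, s₂/√n₂ = 6.8/√241 = 0.4380.
Unpooled SE of the difference: √(0.36372961 + 0.191844) = 0.7454.

0.7454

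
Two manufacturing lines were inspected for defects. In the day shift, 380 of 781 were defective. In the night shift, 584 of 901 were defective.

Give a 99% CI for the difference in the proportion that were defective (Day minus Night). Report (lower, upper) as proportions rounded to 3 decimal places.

(-0.223, -0.100)

p̂₁ = 380/781 = 0.4866 and p̂₂ = 584/901 = 0.6482.
SE₁ = √(p̂₁(1−p̂₁)/n₁) = √(0.4866·0.5134/781) = 0.01788; SE₂ = √(0.6482·0.3518/901) = 0.01591.
Independent samples: SE of the difference = √(SE₁² + SE₂²) = √(0.0003196944 + 0.0002531281) = 0.02393.
z* for 99% confidence is 2.576, so the margin of error is 2.576 × 0.02393 = 0.06164.
Point estimate p̂₁ − p̂₂ = 0.4866 − 0.6482 = -0.1616.
-0.1616 ± 0.06164 → (-0.223, -0.100).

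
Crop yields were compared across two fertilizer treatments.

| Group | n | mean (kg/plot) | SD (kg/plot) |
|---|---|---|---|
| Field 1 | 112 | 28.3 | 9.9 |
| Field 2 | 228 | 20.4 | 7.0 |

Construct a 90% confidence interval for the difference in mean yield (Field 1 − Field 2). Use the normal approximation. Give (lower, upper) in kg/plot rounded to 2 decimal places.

SE₁ = s₁/√n₁ = 9.9/√112 = 0.9355; SE₂ = 7.0/√228 = 0.4636.
Independent samples, unequal variances: SE_diff = √(SE₁² + SE₂²) = √(0.87516025 + 0.21492496) = 1.0441.
z* = 1.645, so margin of error = 1.645 × 1.0441 = 1.7175.
Difference in means = 28.3 − 20.4 = 7.9000.
7.9000 ± 1.7175 → (6.18, 9.62).

(6.18, 9.62)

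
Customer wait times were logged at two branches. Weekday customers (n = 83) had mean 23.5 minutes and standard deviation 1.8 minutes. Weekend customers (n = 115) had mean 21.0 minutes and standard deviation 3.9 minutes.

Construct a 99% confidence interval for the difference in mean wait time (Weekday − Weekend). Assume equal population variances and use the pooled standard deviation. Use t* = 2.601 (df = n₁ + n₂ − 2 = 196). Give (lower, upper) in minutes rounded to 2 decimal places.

s_p = √[((n₁−1)s₁² + (n₂−1)s₂²)/(n₁+n₂−2)] = √[(82·1.8² + 114·3.9²)/196] = 3.1941.
SE = 3.1941·√(1/83 + 1/115) = 0.4600.
With t* = 2.601, margin = 2.601 × 0.4600 = 1.1965.
x̄₁ − x̄₂ = 23.5 − 21.0 = 2.5000; interval 2.5000 ± 1.1965 = (1.30, 3.70).

(1.30, 3.70)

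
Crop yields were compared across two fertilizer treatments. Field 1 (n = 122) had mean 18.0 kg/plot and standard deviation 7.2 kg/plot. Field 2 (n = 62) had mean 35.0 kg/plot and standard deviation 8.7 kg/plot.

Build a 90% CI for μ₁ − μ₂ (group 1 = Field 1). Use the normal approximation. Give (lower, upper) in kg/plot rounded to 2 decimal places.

Standard errors of each mean: 7.2/√122 = 0.6519 and 8.7/√62 = 1.1049.
SE(x̄₁ − x̄₂) = √(0.6519² + 1.1049²) = 1.2829 for independent samples with unequal variances.
With z* = 1.645, the margin is 1.645 × 1.2829 = 2.1104.
x̄₁ − x̄₂ = 18.0 − 35.0 = -17.0000; the interval is -17.0000 ± 2.1104 = (-19.11, -14.89).

(-19.11, -14.89)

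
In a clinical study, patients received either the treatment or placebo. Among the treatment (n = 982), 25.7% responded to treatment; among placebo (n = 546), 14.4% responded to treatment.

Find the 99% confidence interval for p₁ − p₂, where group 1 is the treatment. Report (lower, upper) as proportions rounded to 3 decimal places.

(0.060, 0.166)

Each SE is √(p̂(1−p̂)/n): √(0.2570·0.7430/982) = 0.01394 and √(0.1440·0.8560/546) = 0.01503.
SE(p̂₁ − p̂₂) = √(SE₁² + SE₂²) = √(0.0001943236 + 0.0002259009) = 0.02050, since the two samples are independent.
At 99% confidence z* = 2.576; margin = 2.576 × 0.02050 = 0.05281.
The difference is 0.2570 − 0.1440 = 0.1130, so the interval is 0.1130 ± 0.05281 = (0.060, 0.166).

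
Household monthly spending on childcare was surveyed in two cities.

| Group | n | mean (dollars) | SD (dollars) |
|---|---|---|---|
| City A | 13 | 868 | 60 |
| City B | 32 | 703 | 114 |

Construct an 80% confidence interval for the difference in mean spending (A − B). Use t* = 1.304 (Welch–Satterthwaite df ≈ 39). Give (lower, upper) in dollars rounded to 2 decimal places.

(130.92, 199.08)

Per-group SEs: s₁/√n₁ = 60/√13 = 16.6410, s₂/√n₂ = 114/√32 = 20.1525.
Unpooled SE of the difference: √(276.922881 + 406.12325625) = 26.1352.
Margin of error = t* · SE = 1.304 × 26.1352 = 34.0803.
x̄₁ − x̄₂ = 868 − 703 = 165.0000.
CI: 165.0000 ± 34.0803 = (130.92, 199.08).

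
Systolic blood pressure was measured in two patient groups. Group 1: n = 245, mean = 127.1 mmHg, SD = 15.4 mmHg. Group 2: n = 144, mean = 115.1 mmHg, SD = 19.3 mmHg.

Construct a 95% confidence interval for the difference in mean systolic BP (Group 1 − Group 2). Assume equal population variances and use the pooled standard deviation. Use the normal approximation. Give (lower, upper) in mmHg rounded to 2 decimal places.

Pooled variance s_p² = [244·15.4² + 143·19.3²] / (245+144−2) = 287.1657, so s_p = 16.9460.
SE_diff = s_p·√(1/n₁ + 1/n₂) = 16.9460·√(1/245 + 1/144) = 1.7794.
z* = 1.960; margin = 1.960 × 1.7794 = 3.4876.
Difference = 127.1 − 115.1 = 12.0000.
12.0000 ± 3.4876 → (8.51, 15.49).

(8.51, 15.49)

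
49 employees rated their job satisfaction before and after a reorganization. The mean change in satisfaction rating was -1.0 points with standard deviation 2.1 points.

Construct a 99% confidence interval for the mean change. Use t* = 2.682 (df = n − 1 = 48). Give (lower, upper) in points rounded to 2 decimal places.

(-1.80, -0.20)

This is a matched-pairs design, so SE = s_d/√n = 2.1/√49 = 0.3000.
Margin = 2.682 × 0.3000 = 0.8046; the interval is -1.0 ± 0.8046 = (-1.80, -0.20).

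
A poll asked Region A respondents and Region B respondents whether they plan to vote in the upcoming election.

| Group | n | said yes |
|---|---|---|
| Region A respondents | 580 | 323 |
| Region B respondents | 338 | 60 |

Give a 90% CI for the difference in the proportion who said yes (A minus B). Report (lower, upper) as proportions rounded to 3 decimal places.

(0.331, 0.428)

First, p̂₁ = 323/580 = 0.5569; p̂₂ = 60/338 = 0.1775.
The two standard errors are √(0.5569×0.4431/580) = 0.02063 and √(0.1775×0.8225/338) = 0.02078.
Because the samples are independent, SE_diff = √(0.02063² + 0.02078²) = 0.02928.
Using z* = 1.645 for 90%, ME = 1.645 × 0.02928 = 0.04817.
p̂₁ − p̂₂ = 0.3794; interval 0.3794 ± 0.04817 gives (0.331, 0.428).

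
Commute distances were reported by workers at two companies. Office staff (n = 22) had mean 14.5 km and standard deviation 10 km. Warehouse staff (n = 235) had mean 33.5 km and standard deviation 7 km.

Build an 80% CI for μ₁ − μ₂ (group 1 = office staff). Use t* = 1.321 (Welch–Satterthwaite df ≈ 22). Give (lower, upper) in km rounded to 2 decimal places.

Standard errors of each mean: 10/√22 = 2.1320 and 7/√235 = 0.4566.
SE(x̄₁ − x̄₂) = √(2.1320² + 0.4566²) = 2.1803 for independent samples with unequal variances.
With t* = 1.321, the margin is 1.321 × 2.1803 = 2.8802.
x̄₁ − x̄₂ = 14.5 − 33.5 = -19.0000; the interval is -19.0000 ± 2.8802 = (-21.88, -16.12).

(-21.88, -16.12)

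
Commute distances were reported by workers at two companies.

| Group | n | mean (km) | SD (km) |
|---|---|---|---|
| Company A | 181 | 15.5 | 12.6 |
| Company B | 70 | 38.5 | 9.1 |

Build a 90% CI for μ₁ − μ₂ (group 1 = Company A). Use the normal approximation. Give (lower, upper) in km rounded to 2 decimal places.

SE₁ = s₁/√n₁ = 12.6/√181 = 0.9366; SE₂ = 9.1/√70 = 1.0877.
Independent samples, unequal variances: SE_diff = √(SE₁² + SE₂²) = √(0.87721956 + 1.18309129) = 1.4354.
z* = 1.645, so margin of error = 1.645 × 1.4354 = 2.3612.
Difference in means = 15.5 − 38.5 = -23.0000.
-23.0000 ± 2.3612 → (-25.36, -20.64).

(-25.36, -20.64)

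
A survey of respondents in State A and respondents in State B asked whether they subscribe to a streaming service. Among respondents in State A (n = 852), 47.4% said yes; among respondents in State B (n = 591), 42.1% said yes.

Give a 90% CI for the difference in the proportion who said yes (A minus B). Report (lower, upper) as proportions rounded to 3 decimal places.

(0.009, 0.097)

SE₁ = √(p̂₁(1−p̂₁)/n₁) = √(0.4740·0.5260/852) = 0.01711; SE₂ = √(0.4210·0.5790/591) = 0.02031.
Independent samples: SE of the difference = √(SE₁² + SE₂²) = √(0.0002927521 + 0.0004124961) = 0.02656.
z* for 90% confidence is 1.645, so the margin of error is 1.645 × 0.02656 = 0.04369.
Point estimate p̂₁ − p̂₂ = 0.4740 − 0.4210 = 0.0530.
0.0530 ± 0.04369 → (0.009, 0.097).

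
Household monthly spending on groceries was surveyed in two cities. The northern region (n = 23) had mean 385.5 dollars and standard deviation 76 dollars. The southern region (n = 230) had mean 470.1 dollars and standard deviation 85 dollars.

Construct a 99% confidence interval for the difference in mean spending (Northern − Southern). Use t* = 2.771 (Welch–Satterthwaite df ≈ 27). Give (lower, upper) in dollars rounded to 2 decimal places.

(-131.18, -38.02)

SE₁ = s₁/√n₁ = 76/√23 = 15.8471; SE₂ = 85/√230 = 5.6047.
Independent samples, unequal variances: SE_diff = √(SE₁² + SE₂²) = √(251.13057841 + 31.41266209) = 16.8090.
t* = 2.771, so margin of error = 2.771 × 16.8090 = 46.5777.
Difference in means = 385.5 − 470.1 = -84.6000.
-84.6000 ± 46.5777 → (-131.18, -38.02).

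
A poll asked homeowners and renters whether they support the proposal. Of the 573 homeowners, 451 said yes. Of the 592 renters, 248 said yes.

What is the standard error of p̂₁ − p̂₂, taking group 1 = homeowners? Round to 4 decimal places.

First, p̂₁ = 451/573 = 0.7871; p̂₂ = 248/592 = 0.4189.
The two standard errors are √(0.7871×0.2129/573) = 0.01710 and √(0.4189×0.5811/592) = 0.02028.
Because the samples are independent, SE_diff = √(0.01710² + 0.02028²) = 0.02653.

0.0265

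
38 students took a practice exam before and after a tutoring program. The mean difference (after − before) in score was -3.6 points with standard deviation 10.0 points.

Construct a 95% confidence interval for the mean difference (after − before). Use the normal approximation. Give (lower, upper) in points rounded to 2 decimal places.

Paired design: SE = s_d/√n = 10.0/√38 = 1.6222.
z* = 1.960; margin of error = 1.960 × 1.6222 = 3.1795.
-3.6 ± 3.1795 → (-6.78, -0.42).

(-6.78, -0.42)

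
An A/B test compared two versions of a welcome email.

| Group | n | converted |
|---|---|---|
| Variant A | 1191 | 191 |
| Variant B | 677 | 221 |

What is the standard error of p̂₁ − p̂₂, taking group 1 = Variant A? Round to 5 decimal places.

Sample proportions: 191/1191 = 0.1604, 221/677 = 0.3264.
Each SE is √(p̂(1−p̂)/n): √(0.1604·0.8396/1191) = 0.01063 and √(0.3264·0.6736/677) = 0.01802.
SE(p̂₁ − p̂₂) = √(SE₁² + SE₂²) = √(0.0001129969 + 0.0003247204) = 0.02092, since the two samples are independent.

0.02092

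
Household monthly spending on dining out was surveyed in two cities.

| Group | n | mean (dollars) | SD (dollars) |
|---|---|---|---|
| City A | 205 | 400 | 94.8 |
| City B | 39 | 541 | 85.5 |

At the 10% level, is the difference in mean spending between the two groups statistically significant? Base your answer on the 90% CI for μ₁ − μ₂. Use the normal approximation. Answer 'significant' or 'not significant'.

significant

Standard errors of each mean: 94.8/√205 = 6.6211 and 85.5/√39 = 13.6910.
SE(x̄₁ − x̄₂) = √(6.6211² + 13.6910²) = 15.2080 for independent samples with unequal variances.
With z* = 1.645, the margin is 1.645 × 15.2080 = 25.0172.
x̄₁ − x̄₂ = 400 − 541 = -141.0000; the interval is -141.0000 ± 25.0172 = (-166.0172, -115.9828).
The interval (-166.0172, -115.9828) does not contain 0, so the difference is significant.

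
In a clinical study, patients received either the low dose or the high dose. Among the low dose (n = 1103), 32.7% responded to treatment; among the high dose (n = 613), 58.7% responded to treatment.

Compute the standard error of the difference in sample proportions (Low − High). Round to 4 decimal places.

0.0244

SE₁ = √(p̂₁(1−p̂₁)/n₁) = √(0.3270·0.6730/1103) = 0.01413; SE₂ = √(0.5870·0.4130/613) = 0.01989.
Independent samples: SE of the difference = √(SE₁² + SE₂²) = √(0.0001996569 + 0.0003956121) = 0.02440.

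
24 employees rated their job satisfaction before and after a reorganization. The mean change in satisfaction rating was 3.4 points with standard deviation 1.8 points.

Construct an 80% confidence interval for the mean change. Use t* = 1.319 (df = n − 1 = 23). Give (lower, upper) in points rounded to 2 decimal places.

This is a matched-pairs design, so SE = s_d/√n = 1.8/√24 = 0.3674.
Margin = 1.319 × 0.3674 = 0.4846; the interval is 3.4 ± 0.4846 = (2.92, 3.88).

(2.92, 3.88)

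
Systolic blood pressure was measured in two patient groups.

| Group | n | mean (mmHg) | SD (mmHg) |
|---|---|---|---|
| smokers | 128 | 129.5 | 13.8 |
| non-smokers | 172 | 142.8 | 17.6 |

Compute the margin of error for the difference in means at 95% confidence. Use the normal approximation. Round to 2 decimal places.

SE₁ = s₁/√n₁ = 13.8/√128 = 1.2198; SE₂ = 17.6/√172 = 1.3420.
Independent samples, unequal variances: SE_diff = √(SE₁² + SE₂²) = √(1.48791204 + 1.800964) = 1.8135.
z* = 1.960, so margin of error = 1.960 × 1.8135 = 3.5545.

3.55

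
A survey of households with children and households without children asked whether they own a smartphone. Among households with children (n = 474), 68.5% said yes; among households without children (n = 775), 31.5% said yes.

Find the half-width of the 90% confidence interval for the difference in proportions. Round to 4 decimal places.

0.0446

SE₁ = √(p̂₁(1−p̂₁)/n₁) = √(0.6850·0.3150/474) = 0.02134; SE₂ = √(0.3150·0.6850/775) = 0.01669.
Independent samples: SE of the difference = √(SE₁² + SE₂²) = √(0.0004553956 + 0.0002785561) = 0.02709.
z* for 90% confidence is 1.645, so the margin of error is 1.645 × 0.02709 = 0.04456.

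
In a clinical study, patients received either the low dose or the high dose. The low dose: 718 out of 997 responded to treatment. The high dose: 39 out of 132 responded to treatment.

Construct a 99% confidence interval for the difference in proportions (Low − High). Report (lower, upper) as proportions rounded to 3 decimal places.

First, p̂₁ = 718/997 = 0.7202; p̂₂ = 39/132 = 0.2955.
The two standard errors are √(0.7202×0.2798/997) = 0.01422 and √(0.2955×0.7045/132) = 0.03971.
Because the samples are independent, SE_diff = √(0.01422² + 0.03971²) = 0.04218.
Using z* = 2.576 for 99%, ME = 2.576 × 0.04218 = 0.10866.
p̂₁ − p̂₂ = 0.4247; interval 0.4247 ± 0.10866 gives (0.316, 0.533).

(0.316, 0.533)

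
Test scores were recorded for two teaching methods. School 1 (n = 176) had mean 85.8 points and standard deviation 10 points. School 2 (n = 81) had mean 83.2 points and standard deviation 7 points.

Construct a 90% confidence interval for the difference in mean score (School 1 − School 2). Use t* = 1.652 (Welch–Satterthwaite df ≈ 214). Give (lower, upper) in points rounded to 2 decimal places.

Standard errors of each mean: 10/√176 = 0.7538 and 7/√81 = 0.7778.
SE(x̄₁ − x̄₂) = √(0.7538² + 0.7778²) = 1.0831 for independent samples with unequal variances.
With t* = 1.652, the margin is 1.652 × 1.0831 = 1.7893.
x̄₁ − x̄₂ = 85.8 − 83.2 = 2.6000; the interval is 2.6000 ± 1.7893 = (0.81, 4.39).

(0.81, 4.39)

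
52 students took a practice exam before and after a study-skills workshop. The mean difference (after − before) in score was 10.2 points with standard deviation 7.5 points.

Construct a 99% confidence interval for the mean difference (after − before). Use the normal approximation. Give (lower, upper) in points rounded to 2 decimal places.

(7.52, 12.88)

Paired design: SE = s_d/√n = 7.5/√52 = 1.0401.
z* = 2.576; margin of error = 2.576 × 1.0401 = 2.6793.
10.2 ± 2.6793 → (7.52, 12.88).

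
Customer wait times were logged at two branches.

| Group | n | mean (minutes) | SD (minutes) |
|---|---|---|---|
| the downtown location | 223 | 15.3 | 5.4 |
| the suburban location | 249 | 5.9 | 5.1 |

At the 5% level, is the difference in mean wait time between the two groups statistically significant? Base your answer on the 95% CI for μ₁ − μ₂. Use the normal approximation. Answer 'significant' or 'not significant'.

Per-group SEs: s₁/√n₁ = 5.4/√223 = 0.3616, s₂/√n₂ = 5.1/√249 = 0.3232.
Unpooled SE of the difference: √(0.13075456 + 0.10445824) = 0.4850.
Margin of error = z* · SE = 1.960 × 0.4850 = 0.9506.
x̄₁ − x̄₂ = 15.3 − 5.9 = 9.4000.
CI: 9.4000 ± 0.9506 = (8.4494, 10.3506).
The interval (8.4494, 10.3506) does not contain 0, so the difference is significant.

significant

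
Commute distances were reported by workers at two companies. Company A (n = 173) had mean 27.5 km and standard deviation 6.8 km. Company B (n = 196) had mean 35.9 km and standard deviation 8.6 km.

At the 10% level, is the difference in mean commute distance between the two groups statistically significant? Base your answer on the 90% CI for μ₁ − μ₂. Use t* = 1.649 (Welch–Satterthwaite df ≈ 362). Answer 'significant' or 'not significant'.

significant

Standard errors of each mean: 6.8/√173 = 0.5170 and 8.6/√196 = 0.6143.
SE(x̄₁ − x̄₂) = √(0.5170² + 0.6143²) = 0.8029 for independent samples with unequal variances.
With t* = 1.649, the margin is 1.649 × 0.8029 = 1.3240.
x̄₁ − x̄₂ = 27.5 − 35.9 = -8.4000; the interval is -8.4000 ± 1.3240 = (-9.7240, -7.0760).
The interval (-9.7240, -7.0760) does not contain 0, so the difference is significant.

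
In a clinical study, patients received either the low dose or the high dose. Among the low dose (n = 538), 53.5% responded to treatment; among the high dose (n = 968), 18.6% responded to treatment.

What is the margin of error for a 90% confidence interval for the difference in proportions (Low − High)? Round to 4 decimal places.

0.0409

SE₁ = √(p̂₁(1−p̂₁)/n₁) = √(0.5350·0.4650/538) = 0.02150; SE₂ = √(0.1860·0.8140/968) = 0.01251.
Independent samples: SE of the difference = √(SE₁² + SE₂²) = √(0.00046225 + 0.0001565001) = 0.02487.
z* for 90% confidence is 1.645, so the margin of error is 1.645 × 0.02487 = 0.04091.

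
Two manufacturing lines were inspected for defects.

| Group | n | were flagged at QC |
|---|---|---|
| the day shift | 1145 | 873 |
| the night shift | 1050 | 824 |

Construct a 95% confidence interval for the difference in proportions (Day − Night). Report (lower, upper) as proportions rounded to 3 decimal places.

Sample proportions: 873/1145 = 0.7624, 824/1050 = 0.7848.
Each SE is √(p̂(1−p̂)/n): √(0.7624·0.2376/1145) = 0.01258 and √(0.7848·0.2152/1050) = 0.01268.
SE(p̂₁ − p̂₂) = √(SE₁² + SE₂²) = √(0.0001582564 + 0.0001607824) = 0.01786, since the two samples are independent.
At 95% confidence z* = 1.960; margin = 1.960 × 0.01786 = 0.03501.
The difference is 0.7624 − 0.7848 = -0.0224, so the interval is -0.0224 ± 0.03501 = (-0.057, 0.013).

(-0.057, 0.013)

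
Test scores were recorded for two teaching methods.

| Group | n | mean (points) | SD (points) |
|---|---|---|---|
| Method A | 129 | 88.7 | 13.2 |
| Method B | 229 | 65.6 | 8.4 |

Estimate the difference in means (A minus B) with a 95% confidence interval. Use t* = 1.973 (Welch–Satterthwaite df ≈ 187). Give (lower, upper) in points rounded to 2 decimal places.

Standard errors of each mean: 13.2/√129 = 1.1622 and 8.4/√229 = 0.5551.
SE(x̄₁ − x̄₂) = √(1.1622² + 0.5551²) = 1.2880 for independent samples with unequal variances.
With t* = 1.973, the margin is 1.973 × 1.2880 = 2.5412.
x̄₁ − x̄₂ = 88.7 − 65.6 = 23.1000; the interval is 23.1000 ± 2.5412 = (20.56, 25.64).

(20.56, 25.64)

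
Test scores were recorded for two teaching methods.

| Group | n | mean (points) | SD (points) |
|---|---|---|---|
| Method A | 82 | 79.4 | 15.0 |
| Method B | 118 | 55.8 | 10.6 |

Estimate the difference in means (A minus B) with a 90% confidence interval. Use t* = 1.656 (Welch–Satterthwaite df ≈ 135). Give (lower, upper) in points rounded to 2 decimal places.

(20.42, 26.78)

SE₁ = s₁/√n₁ = 15.0/√82 = 1.6565; SE₂ = 10.6/√118 = 0.9758.
Independent samples, unequal variances: SE_diff = √(SE₁² + SE₂²) = √(2.74399225 + 0.95218564) = 1.9225.
t* = 1.656, so margin of error = 1.656 × 1.9225 = 3.1837.
Difference in means = 79.4 − 55.8 = 23.6000.
23.6000 ± 3.1837 → (20.42, 26.78).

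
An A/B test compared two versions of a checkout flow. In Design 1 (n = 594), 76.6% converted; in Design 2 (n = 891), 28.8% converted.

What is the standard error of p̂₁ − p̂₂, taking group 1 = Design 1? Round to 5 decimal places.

SE₁ = √(p̂₁(1−p̂₁)/n₁) = √(0.7660·0.2340/594) = 0.01737; SE₂ = √(0.2880·0.7120/891) = 0.01517.
Independent samples: SE of the difference = √(SE₁² + SE₂²) = √(0.0003017169 + 0.0002301289) = 0.02306.

0.02306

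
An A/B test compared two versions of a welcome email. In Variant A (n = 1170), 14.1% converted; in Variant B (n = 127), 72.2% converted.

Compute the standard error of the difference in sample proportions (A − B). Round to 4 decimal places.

SE₁ = √(p̂₁(1−p̂₁)/n₁) = √(0.1410·0.8590/1170) = 0.01017; SE₂ = √(0.7220·0.2780/127) = 0.03975.
Independent samples: SE of the difference = √(SE₁² + SE₂²) = √(0.0001034289 + 0.0015800625) = 0.04103.

0.0410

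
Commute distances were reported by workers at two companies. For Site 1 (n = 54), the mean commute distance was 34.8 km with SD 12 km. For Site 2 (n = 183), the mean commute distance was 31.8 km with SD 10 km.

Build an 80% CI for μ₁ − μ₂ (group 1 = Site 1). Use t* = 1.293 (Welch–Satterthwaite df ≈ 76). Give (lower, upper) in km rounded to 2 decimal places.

(0.68, 5.32)

Standard errors of each mean: 12/√54 = 1.6330 and 10/√183 = 0.7392.
SE(x̄₁ − x̄₂) = √(1.6330² + 0.7392²) = 1.7925 for independent samples with unequal variances.
With t* = 1.293, the margin is 1.293 × 1.7925 = 2.3177.
x̄₁ − x̄₂ = 34.8 − 31.8 = 3.0000; the interval is 3.0000 ± 2.3177 = (0.68, 5.32).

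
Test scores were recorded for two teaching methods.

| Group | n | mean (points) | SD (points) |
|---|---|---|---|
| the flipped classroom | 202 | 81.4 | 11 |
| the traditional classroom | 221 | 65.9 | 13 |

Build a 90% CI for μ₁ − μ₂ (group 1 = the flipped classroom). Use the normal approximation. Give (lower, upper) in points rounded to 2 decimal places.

Per-group SEs: s₁/√n₁ = 11/√202 = 0.7740, s₂/√n₂ = 13/√221 = 0.8745.
Unpooled SE of the difference: √(0.599076 + 0.76475025) = 1.1678.
Margin of error = z* · SE = 1.645 × 1.1678 = 1.9210.
x̄₁ − x̄₂ = 81.4 − 65.9 = 15.5000.
CI: 15.5000 ± 1.9210 = (13.58, 17.42).

(13.58, 17.42)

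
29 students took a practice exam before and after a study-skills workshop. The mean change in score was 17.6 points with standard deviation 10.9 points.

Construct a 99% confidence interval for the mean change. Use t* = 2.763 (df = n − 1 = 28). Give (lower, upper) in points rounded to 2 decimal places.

(12.01, 23.19)

Paired design: SE = s_d/√n = 10.9/√29 = 2.0241.
t* = 2.763; margin of error = 2.763 × 2.0241 = 5.5926.
17.6 ± 5.5926 → (12.01, 23.19).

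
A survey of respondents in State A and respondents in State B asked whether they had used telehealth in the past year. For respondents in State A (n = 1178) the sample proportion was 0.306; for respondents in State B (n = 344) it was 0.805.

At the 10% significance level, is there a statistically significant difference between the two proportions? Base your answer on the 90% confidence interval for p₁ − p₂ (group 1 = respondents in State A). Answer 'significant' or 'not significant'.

Each SE is √(p̂(1−p̂)/n): √(0.3060·0.6940/1178) = 0.01343 and √(0.8050·0.1950/344) = 0.02136.
SE(p̂₁ − p̂₂) = √(SE₁² + SE₂²) = √(0.0001803649 + 0.0004562496) = 0.02523, since the two samples are independent.
At 90% confidence z* = 1.645; margin = 1.645 × 0.02523 = 0.04150.
The difference is 0.3060 − 0.8050 = -0.4990, so the interval is -0.4990 ± 0.04150 = (-0.54050, -0.45750).
The interval (-0.54050, -0.45750) does not contain 0, so the difference is significant.

significant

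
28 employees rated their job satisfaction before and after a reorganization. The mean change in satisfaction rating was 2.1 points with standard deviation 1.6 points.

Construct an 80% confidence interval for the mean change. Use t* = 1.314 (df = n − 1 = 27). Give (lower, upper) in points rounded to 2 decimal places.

Paired design: SE = s_d/√n = 1.6/√28 = 0.3024.
t* = 1.314; margin of error = 1.314 × 0.3024 = 0.3974.
2.1 ± 0.3974 → (1.70, 2.50).

(1.70, 2.50)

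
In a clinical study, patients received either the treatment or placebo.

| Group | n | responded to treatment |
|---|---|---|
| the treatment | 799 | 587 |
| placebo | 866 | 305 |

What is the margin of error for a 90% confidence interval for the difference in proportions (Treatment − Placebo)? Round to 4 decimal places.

p̂₁ = 587/799 = 0.7347 and p̂₂ = 305/866 = 0.3522.
SE₁ = √(p̂₁(1−p̂₁)/n₁) = √(0.7347·0.2653/799) = 0.01562; SE₂ = √(0.3522·0.6478/866) = 0.01623.
Independent samples: SE of the difference = √(SE₁² + SE₂²) = √(0.0002439844 + 0.0002634129) = 0.02253.
z* for 90% confidence is 1.645, so the margin of error is 1.645 × 0.02253 = 0.03706.

0.0371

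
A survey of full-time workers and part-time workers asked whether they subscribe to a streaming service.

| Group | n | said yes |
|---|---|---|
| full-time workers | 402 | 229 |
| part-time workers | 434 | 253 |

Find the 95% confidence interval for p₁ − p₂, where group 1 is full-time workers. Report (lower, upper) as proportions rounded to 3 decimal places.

(-0.080, 0.054)

Sample proportions: 229/402 = 0.5697, 253/434 = 0.5829.
Each SE is √(p̂(1−p̂)/n): √(0.5697·0.4303/402) = 0.02469 and √(0.5829·0.4171/434) = 0.02367.
SE(p̂₁ − p̂₂) = √(SE₁² + SE₂²) = √(0.0006095961 + 0.0005602689) = 0.03420, since the two samples are independent.
At 95% confidence z* = 1.960; margin = 1.960 × 0.03420 = 0.06703.
The difference is 0.5697 − 0.5829 = -0.0132, so the interval is -0.0132 ± 0.06703 = (-0.080, 0.054).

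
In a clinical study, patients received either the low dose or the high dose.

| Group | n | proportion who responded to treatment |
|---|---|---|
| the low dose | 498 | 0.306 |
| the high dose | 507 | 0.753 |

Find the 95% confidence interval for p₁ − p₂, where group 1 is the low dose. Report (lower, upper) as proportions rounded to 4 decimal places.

(-0.5022, -0.3918)

The two standard errors are √(0.3060×0.6940/498) = 0.02065 and √(0.7530×0.2470/507) = 0.01915.
Because the samples are independent, SE_diff = √(0.02065² + 0.01915²) = 0.02816.
Using z* = 1.960 for 95%, ME = 1.960 × 0.02816 = 0.05519.
p̂₁ − p̂₂ = -0.4470; interval -0.4470 ± 0.05519 gives (-0.5022, -0.3918).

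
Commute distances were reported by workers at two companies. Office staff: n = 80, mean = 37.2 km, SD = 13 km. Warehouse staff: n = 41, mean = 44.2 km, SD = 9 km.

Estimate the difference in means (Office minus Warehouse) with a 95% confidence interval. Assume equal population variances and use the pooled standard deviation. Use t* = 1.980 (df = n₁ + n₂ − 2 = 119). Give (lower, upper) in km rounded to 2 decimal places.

(-11.49, -2.51)

s_p = √[((n₁−1)s₁² + (n₂−1)s₂²)/(n₁+n₂−2)] = √[(79·13² + 40·9²)/119] = 11.8076.
SE = 11.8076·√(1/80 + 1/41) = 2.2679.
With t* = 1.980, margin = 1.980 × 2.2679 = 4.4904.
x̄₁ − x̄₂ = 37.2 − 44.2 = -7.0000; interval -7.0000 ± 4.4904 = (-11.49, -2.51).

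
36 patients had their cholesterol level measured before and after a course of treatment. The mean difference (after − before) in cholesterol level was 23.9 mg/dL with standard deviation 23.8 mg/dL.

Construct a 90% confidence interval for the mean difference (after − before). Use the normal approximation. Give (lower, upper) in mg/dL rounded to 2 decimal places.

(17.37, 30.43)

This is a matched-pairs design, so SE = s_d/√n = 23.8/√36 = 3.9667.
Margin = 1.645 × 3.9667 = 6.5252; the interval is 23.9 ± 6.5252 = (17.37, 30.43).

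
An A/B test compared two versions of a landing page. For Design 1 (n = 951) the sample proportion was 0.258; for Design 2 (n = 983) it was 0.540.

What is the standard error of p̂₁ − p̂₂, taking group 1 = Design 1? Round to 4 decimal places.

0.0213

Each SE is √(p̂(1−p̂)/n): √(0.2580·0.7420/951) = 0.01419 and √(0.5400·0.4600/983) = 0.01590.
SE(p̂₁ − p̂₂) = √(SE₁² + SE₂²) = √(0.0002013561 + 0.00025281) = 0.02131, since the two samples are independent.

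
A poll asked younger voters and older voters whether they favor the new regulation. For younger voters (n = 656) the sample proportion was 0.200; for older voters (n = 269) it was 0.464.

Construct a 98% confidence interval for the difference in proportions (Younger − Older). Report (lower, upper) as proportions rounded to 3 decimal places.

SE₁ = √(p̂₁(1−p̂₁)/n₁) = √(0.2000·0.8000/656) = 0.01562; SE₂ = √(0.4640·0.5360/269) = 0.03041.
Independent samples: SE of the difference = √(SE₁² + SE₂²) = √(0.0002439844 + 0.0009247681) = 0.03419.
z* for 98% confidence is 2.326, so the margin of error is 2.326 × 0.03419 = 0.07953.
Point estimate p̂₁ − p̂₂ = 0.2000 − 0.4640 = -0.2640.
-0.2640 ± 0.07953 → (-0.344, -0.184).

(-0.344, -0.184)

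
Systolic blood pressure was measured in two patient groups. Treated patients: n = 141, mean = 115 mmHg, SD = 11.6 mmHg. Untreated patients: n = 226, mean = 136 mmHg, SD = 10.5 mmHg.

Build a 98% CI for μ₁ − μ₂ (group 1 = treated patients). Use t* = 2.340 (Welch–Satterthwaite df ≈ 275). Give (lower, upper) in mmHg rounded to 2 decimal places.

(-23.81, -18.19)

Per-group SEs: s₁/√n₁ = 11.6/√141 = 0.9769, s₂/√n₂ = 10.5/√226 = 0.6984.
Unpooled SE of the difference: √(0.95433361 + 0.48776256) = 1.2009.
Margin of error = t* · SE = 2.340 × 1.2009 = 2.8101.
x̄₁ − x̄₂ = 115 − 136 = -21.0000.
CI: -21.0000 ± 2.8101 = (-23.81, -18.19).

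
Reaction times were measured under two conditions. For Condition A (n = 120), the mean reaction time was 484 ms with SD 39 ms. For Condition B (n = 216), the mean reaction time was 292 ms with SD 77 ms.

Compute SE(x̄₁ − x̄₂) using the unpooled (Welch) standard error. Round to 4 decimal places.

SE₁ = s₁/√n₁ = 39/√120 = 3.5602; SE₂ = 77/√216 = 5.2392.
Independent samples, unequal variances: SE_diff = √(SE₁² + SE₂²) = √(12.67502404 + 27.44921664) = 6.3344.

6.3344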